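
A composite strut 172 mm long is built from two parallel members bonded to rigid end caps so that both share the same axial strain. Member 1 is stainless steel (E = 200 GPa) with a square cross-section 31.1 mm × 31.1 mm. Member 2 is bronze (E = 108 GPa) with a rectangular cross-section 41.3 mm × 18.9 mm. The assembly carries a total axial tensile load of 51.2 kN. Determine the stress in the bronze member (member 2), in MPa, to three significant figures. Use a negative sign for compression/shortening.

A_1 = 967.2 mm².
A_2 = 780.6 mm².
Equal strain + equilibrium ⇒ each member carries load in proportion to AE: A₁E₁ = 193400000 N, A₂E₂ = 84300000 N, ΣAE = 277700000 N.
σ₂ = P·E₂/ΣAE = 51200·108000/277700000 = 19.91 MPa.

19.9 MPa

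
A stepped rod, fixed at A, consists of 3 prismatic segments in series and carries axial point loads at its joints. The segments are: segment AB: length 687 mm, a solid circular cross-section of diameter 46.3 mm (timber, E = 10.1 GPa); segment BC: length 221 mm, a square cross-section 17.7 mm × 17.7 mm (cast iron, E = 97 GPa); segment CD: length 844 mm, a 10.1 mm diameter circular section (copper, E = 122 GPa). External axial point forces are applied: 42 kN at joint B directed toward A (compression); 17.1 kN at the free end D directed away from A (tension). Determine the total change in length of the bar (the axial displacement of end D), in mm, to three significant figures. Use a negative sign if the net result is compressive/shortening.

Internal axial forces (sectioning from the free end, tension +): N_CD = 17.1 kN, N_BC = 17.1 kN, N_AB = -24.9 kN.
A_AB = 1684 mm².
A_BC = 313.3 mm².
A_CD = 80.12 mm².
δ_AB = -24900·687/(1684·10100) = -1.006 mm
δ_BC = 17100·221/(313.3·97000) = 0.1244 mm
δ_CD = 17100·844/(80.12·122000) = 1.477 mm
δ = Σδ_i = 0.5949 mm.

0.595 mm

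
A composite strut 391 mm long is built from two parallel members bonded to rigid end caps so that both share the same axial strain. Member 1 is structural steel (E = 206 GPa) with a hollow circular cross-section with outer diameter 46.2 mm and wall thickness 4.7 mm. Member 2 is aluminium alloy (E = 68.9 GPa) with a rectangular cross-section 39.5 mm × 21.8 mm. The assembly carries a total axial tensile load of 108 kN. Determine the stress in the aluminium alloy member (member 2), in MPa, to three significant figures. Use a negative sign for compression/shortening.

40.1 MPa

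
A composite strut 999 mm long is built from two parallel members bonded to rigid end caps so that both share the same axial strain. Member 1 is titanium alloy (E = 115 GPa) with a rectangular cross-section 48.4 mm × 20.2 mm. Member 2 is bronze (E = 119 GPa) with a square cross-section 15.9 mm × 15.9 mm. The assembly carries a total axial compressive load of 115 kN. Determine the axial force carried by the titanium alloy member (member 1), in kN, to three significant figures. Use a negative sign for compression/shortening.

A_1 = 977.7 mm².
A_2 = 252.8 mm².
Equal strain + equilibrium ⇒ each member carries load in proportion to AE: A₁E₁ = 112400000 N, A₂E₂ = 30080000 N, ΣAE = 142500000 N.
F₁ = P·A₁E₁/ΣAE = -115000·112400000/142500000 = -90720 N.

-90.7 kN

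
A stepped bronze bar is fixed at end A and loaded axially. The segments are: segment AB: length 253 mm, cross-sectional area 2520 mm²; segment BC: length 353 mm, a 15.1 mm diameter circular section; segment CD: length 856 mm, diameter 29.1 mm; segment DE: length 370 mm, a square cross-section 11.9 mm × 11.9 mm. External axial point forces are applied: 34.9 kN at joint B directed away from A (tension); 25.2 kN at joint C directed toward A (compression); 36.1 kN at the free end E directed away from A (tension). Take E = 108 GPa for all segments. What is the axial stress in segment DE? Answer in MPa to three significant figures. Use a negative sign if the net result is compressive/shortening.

Internal axial forces (sectioning from the free end, tension +): N_DE = 36.1 kN, N_CD = 36.1 kN, N_BC = 10.9 kN, N_AB = 45.8 kN.
A_DE = 141.6 mm².
σ_DE = N_DE/A_DE = 36100/141.6 = 254.9 MPa.

255 MPa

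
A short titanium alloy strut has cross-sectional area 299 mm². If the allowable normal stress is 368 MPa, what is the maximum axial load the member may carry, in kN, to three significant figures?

P_max = σ_allow · A = 368 · 299 = 110000 N = 110 kN.

110 kN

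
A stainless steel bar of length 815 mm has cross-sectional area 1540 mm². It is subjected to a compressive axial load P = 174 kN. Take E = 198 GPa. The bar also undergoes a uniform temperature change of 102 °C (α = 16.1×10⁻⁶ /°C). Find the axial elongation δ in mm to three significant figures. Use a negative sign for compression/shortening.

δ_mech = NL/(AE) = -174000·815/(1540·198000) = -0.4651 mm.
δ_thermal = αLΔT = 16.1e-6·815·102 = 1.338 mm.
δ = δ_mech + δ_thermal = 0.8733 mm.

0.873 mm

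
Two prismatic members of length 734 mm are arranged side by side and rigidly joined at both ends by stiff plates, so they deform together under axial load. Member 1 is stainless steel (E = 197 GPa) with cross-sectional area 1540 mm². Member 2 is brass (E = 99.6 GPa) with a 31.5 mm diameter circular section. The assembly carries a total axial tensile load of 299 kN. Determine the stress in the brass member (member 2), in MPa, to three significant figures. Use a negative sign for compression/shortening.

78.2 MPa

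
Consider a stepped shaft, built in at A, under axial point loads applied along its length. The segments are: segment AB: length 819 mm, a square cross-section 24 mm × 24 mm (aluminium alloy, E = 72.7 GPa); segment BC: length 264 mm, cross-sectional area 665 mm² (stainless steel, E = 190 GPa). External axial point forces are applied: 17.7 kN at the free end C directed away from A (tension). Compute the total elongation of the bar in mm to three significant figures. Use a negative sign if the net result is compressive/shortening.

0.383 mm

Internal axial forces (sectioning from the free end, tension +): N_BC = 17.7 kN, N_AB = 17.7 kN.
A_AB = 576 mm².
δ_AB = 17700·819/(576·72700) = 0.3462 mm
δ_BC = 17700·264/(665·190000) = 0.03698 mm
δ = Σδ_i = 0.3832 mm.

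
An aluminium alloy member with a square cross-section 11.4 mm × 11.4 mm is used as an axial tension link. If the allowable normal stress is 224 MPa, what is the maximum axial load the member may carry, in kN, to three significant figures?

29.1 kN

A = 130 mm².
P_max = σ_allow · A = 224 · 130 = 29110 N = 29.11 kN.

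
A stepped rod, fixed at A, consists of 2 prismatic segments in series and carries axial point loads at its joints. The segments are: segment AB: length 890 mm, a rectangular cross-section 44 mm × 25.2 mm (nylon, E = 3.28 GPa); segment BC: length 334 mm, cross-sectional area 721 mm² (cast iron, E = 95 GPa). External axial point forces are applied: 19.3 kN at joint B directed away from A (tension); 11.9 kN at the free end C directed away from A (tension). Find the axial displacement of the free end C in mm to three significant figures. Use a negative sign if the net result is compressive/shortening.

Internal axial forces (sectioning from the free end, tension +): N_BC = 11.9 kN, N_AB = 31.2 kN.
A_AB = 1109 mm².
δ_AB = 31200·890/(1109·3280) = 7.635 mm
δ_BC = 11900·334/(721·95000) = 0.05803 mm
δ = Σδ_i = 7.693 mm.

7.69 mm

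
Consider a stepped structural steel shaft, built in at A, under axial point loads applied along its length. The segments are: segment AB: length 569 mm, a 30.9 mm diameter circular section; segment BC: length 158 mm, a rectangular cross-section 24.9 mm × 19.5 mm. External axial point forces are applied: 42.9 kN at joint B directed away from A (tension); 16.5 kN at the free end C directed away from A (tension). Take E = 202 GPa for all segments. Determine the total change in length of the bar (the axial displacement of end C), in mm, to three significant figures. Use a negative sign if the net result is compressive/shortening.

Internal axial forces (sectioning from the free end, tension +): N_BC = 16.5 kN, N_AB = 59.4 kN.
A_AB = 749.9 mm².
A_BC = 485.5 mm².
δ_AB = 59400·569/(749.9·202000) = 0.2231 mm
δ_BC = 16500·158/(485.5·202000) = 0.02658 mm
δ = Σδ_i = 0.2497 mm.

0.250 mm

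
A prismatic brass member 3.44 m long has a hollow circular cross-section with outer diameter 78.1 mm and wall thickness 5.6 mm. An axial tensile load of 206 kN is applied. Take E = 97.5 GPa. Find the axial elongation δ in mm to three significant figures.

5.70 mm

A = 1275 mm².
δ_mech = NL/(AE) = 206000·3440/(1275·97500) = 5.698 mm.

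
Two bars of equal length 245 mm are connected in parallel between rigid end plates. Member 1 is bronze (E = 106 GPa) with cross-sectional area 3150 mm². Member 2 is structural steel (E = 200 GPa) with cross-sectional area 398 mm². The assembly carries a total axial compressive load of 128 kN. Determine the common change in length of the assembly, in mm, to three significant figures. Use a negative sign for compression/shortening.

Equal strain + equilibrium ⇒ each member carries load in proportion to AE: A₁E₁ = 333900000 N, A₂E₂ = 79600000 N, ΣAE = 413500000 N.
δ = PL/ΣAE = -128000·245/413500000 = -0.07584 mm.

-0.0758 mm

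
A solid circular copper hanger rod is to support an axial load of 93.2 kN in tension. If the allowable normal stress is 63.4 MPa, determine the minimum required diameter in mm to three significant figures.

Required area A ≥ P/σ_allow = 93200/63.4 = 1470 mm².
For a solid circular section, d ≥ √(4A/π) = 43.26 mm.

43.3 mm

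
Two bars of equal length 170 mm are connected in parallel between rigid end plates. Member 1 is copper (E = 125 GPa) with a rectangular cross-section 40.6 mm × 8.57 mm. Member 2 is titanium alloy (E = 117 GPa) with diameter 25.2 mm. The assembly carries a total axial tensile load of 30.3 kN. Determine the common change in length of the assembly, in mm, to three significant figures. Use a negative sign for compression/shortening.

A_1 = 347.9 mm².
A_2 = 498.8 mm².
Equal strain + equilibrium ⇒ each member carries load in proportion to AE: A₁E₁ = 43490000 N, A₂E₂ = 58350000 N, ΣAE = 101800000 N.
δ = PL/ΣAE = 30300·170/101800000 = 0.05058 mm.

0.0506 mm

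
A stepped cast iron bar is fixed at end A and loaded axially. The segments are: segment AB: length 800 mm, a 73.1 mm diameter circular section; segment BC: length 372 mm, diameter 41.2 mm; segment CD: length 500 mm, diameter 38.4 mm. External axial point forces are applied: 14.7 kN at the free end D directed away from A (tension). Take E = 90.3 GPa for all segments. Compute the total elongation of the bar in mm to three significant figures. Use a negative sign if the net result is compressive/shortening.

0.147 mm

Internal axial forces (sectioning from the free end, tension +): N_CD = 14.7 kN, N_BC = 14.7 kN, N_AB = 14.7 kN.
A_AB = 4197 mm².
A_BC = 1333 mm².
A_CD = 1158 mm².
δ_AB = 14700·800/(4197·90300) = 0.03103 mm
δ_BC = 14700·372/(1333·90300) = 0.04542 mm
δ_CD = 14700·500/(1158·90300) = 0.07028 mm
δ = Σδ_i = 0.1467 mm.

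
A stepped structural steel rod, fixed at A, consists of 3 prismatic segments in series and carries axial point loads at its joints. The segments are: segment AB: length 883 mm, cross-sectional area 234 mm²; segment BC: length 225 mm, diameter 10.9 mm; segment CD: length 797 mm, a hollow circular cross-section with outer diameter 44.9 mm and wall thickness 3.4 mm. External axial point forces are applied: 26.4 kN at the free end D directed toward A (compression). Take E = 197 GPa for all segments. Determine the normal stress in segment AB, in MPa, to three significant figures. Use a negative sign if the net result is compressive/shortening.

Internal axial forces (sectioning from the free end, tension +): N_CD = -26.4 kN, N_BC = -26.4 kN, N_AB = -26.4 kN.
σ_AB = N_AB/A_AB = -26400/234 = -112.8 MPa.

-113 MPa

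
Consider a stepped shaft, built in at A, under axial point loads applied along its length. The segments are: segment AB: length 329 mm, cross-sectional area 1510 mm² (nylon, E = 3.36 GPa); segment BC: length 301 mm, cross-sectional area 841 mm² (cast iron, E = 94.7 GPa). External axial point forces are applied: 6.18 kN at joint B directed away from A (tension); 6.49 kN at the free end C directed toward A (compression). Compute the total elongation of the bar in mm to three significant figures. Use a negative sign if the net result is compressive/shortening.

-0.0446 mm

Internal axial forces (sectioning from the free end, tension +): N_BC = -6.49 kN, N_AB = -0.31 kN.
δ_AB = -310·329/(1510·3360) = -0.0201 mm
δ_BC = -6490·301/(841·94700) = -0.02453 mm
δ = Σδ_i = -0.04463 mm.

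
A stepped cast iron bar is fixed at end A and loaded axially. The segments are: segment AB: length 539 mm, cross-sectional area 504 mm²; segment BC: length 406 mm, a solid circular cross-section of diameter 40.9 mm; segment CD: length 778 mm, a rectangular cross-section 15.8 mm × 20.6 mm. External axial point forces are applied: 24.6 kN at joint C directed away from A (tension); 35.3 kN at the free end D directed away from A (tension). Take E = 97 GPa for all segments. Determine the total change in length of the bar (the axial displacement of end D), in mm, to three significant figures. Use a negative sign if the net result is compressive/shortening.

1.72 mm

Internal axial forces (sectioning from the free end, tension +): N_CD = 35.3 kN, N_BC = 59.9 kN, N_AB = 59.9 kN.
A_BC = 1314 mm².
A_CD = 325.5 mm².
δ_AB = 59900·539/(504·97000) = 0.6604 mm
δ_BC = 59900·406/(1314·97000) = 0.1908 mm
δ_CD = 35300·778/(325.5·97000) = 0.8699 mm
δ = Σδ_i = 1.721 mm.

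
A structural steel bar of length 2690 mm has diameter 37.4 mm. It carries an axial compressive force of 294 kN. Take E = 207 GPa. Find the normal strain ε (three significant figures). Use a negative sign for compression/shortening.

A = 1099 mm².
σ = N/A = -267.6 MPa; ε = σ/E = -267.6/207000 = -1.293e-03.

-0.00129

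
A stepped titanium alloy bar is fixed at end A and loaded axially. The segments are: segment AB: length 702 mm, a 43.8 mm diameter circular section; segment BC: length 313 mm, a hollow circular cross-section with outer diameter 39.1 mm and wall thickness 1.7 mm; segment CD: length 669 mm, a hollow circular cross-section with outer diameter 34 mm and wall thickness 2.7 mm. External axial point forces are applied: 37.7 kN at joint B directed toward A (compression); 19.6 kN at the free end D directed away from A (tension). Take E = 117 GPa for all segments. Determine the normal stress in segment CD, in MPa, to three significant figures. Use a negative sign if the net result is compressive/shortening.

73.8 MPa

Internal axial forces (sectioning from the free end, tension +): N_CD = 19.6 kN, N_BC = 19.6 kN, N_AB = -18.1 kN.
A_CD = 265.5 mm².
σ_CD = N_CD/A_CD = 19600/265.5 = 73.82 MPa.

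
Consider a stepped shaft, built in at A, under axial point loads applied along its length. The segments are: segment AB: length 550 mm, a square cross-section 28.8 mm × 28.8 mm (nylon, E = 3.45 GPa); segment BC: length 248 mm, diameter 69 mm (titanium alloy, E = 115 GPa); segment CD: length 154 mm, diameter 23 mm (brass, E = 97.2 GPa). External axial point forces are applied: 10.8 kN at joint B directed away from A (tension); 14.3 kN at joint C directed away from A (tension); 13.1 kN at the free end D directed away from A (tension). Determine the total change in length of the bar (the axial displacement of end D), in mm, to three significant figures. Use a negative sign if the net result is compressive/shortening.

7.41 mm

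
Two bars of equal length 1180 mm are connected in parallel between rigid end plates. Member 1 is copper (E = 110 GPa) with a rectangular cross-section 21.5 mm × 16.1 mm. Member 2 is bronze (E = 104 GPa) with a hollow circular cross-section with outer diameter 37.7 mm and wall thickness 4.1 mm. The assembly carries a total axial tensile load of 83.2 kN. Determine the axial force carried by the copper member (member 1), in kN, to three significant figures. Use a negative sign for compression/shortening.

38.1 kN

A_1 = 346.2 mm².
A_2 = 432.8 mm².
Equal strain + equilibrium ⇒ each member carries load in proportion to AE: A₁E₁ = 38080000 N, A₂E₂ = 45010000 N, ΣAE = 83090000 N.
F₁ = P·A₁E₁/ΣAE = 83200·38080000/83090000 = 38130 N.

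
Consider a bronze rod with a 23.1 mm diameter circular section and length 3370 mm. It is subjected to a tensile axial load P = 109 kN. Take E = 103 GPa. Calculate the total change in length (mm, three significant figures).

A = 419.1 mm².
δ_mech = NL/(AE) = 109000·3370/(419.1·103000) = 8.51 mm.

8.51 mm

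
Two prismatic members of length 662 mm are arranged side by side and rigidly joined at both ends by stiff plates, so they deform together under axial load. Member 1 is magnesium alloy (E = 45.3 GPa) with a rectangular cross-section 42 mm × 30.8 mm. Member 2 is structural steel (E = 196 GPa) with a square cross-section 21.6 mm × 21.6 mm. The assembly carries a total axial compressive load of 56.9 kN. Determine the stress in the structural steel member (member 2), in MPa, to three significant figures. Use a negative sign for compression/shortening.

-74.3 MPa

A_1 = 1294 mm².
A_2 = 466.6 mm².
Equal strain + equilibrium ⇒ each member carries load in proportion to AE: A₁E₁ = 58600000 N, A₂E₂ = 91450000 N, ΣAE = 150000000 N.
σ₂ = P·E₂/ΣAE = -56900·196000/150000000 = -74.33 MPa.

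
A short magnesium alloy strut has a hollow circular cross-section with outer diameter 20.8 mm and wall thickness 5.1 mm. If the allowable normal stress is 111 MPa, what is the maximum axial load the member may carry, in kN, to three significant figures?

27.9 kN

A = 251.5 mm².
P_max = σ_allow · A = 111 · 251.5 = 27920 N = 27.92 kN.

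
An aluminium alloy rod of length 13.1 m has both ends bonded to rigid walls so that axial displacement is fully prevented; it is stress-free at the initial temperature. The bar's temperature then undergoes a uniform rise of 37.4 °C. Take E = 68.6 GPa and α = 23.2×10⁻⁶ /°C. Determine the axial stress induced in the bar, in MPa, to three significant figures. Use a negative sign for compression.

Free thermal expansion αLΔT = 23.2e-6 · 13100 · 37.4 = 11.37 mm.
The walls impose strain ε = −(11.37)/13100 = -8.6768e-04; σ = Eε = 68600 · -8.6768e-04 = -59.52 MPa.

-59.5 MPa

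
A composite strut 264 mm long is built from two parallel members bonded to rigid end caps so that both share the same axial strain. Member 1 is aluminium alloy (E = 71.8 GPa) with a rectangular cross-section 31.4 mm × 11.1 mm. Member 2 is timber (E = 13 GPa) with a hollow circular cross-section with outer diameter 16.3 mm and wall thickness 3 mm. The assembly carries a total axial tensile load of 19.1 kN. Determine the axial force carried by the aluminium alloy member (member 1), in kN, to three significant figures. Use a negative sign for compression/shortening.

A_1 = 348.5 mm².
A_2 = 125.3 mm².
Equal strain + equilibrium ⇒ each member carries load in proportion to AE: A₁E₁ = 25030000 N, A₂E₂ = 1630000 N, ΣAE = 26650000 N.
F₁ = P·A₁E₁/ΣAE = 19100·25030000/26650000 = 17930 N.

17.9 kN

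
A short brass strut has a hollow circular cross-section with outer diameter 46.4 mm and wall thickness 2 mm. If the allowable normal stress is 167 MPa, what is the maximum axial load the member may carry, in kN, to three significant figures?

46.6 kN

A = 279 mm².
P_max = σ_allow · A = 167 · 279 = 46590 N = 46.59 kN.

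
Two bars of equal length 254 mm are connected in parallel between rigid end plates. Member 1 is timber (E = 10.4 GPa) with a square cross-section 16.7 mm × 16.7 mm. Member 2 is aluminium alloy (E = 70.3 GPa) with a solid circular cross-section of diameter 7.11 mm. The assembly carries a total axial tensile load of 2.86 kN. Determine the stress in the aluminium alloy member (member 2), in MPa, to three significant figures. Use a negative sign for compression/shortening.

35.3 MPa

A_1 = 278.9 mm².
A_2 = 39.7 mm².
Equal strain + equilibrium ⇒ each member carries load in proportion to AE: A₁E₁ = 2900000 N, A₂E₂ = 2791000 N, ΣAE = 5692000 N.
σ₂ = P·E₂/ΣAE = 2860·70300/5692000 = 35.33 MPa.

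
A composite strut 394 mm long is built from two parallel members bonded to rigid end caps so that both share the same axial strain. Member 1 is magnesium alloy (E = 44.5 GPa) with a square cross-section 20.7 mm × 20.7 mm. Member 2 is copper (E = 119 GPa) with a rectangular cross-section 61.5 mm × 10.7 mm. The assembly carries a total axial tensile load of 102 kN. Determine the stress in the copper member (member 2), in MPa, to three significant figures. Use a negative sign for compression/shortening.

A_1 = 428.5 mm².
A_2 = 658 mm².
Equal strain + equilibrium ⇒ each member carries load in proportion to AE: A₁E₁ = 19070000 N, A₂E₂ = 78310000 N, ΣAE = 97380000 N.
σ₂ = P·E₂/ΣAE = 102000·119000/97380000 = 124.7 MPa.

125 MPa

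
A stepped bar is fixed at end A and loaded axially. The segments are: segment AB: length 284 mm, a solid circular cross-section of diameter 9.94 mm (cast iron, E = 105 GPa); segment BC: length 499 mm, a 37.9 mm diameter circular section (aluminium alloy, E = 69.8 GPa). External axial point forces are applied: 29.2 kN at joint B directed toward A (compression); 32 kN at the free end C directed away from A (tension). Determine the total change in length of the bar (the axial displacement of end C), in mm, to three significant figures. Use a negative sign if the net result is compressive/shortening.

Internal axial forces (sectioning from the free end, tension +): N_BC = 32 kN, N_AB = 2.8 kN.
A_AB = 77.6 mm².
A_BC = 1128 mm².
δ_AB = 2800·284/(77.6·105000) = 0.09759 mm
δ_BC = 32000·499/(1128·69800) = 0.2028 mm
δ = Σδ_i = 0.3004 mm.

0.300 mm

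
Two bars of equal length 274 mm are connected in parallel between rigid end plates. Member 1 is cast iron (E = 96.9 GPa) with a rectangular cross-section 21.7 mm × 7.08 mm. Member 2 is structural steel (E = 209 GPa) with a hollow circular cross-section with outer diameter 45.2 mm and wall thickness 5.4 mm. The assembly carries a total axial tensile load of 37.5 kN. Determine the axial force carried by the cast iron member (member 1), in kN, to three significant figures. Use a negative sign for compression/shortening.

A_1 = 153.6 mm².
A_2 = 675.2 mm².
Equal strain + equilibrium ⇒ each member carries load in proportion to AE: A₁E₁ = 14890000 N, A₂E₂ = 141100000 N, ΣAE = 156000000 N.
F₁ = P·A₁E₁/ΣAE = 37500·14890000/156000000 = 3579 N.

3.58 kN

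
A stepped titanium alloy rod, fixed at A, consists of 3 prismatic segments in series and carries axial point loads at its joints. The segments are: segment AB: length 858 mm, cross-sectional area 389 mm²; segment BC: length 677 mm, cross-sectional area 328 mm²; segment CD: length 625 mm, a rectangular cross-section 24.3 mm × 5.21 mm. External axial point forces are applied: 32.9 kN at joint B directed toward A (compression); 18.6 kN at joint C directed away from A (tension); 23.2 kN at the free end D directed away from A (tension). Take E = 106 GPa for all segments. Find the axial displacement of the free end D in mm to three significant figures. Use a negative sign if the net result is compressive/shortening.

2.08 mm

Internal axial forces (sectioning from the free end, tension +): N_CD = 23.2 kN, N_BC = 41.8 kN, N_AB = 8.9 kN.
A_CD = 126.6 mm².
δ_AB = 8900·858/(389·106000) = 0.1852 mm
δ_BC = 41800·677/(328·106000) = 0.8139 mm
δ_CD = 23200·625/(126.6·106000) = 1.08 mm
δ = Σδ_i = 2.08 mm.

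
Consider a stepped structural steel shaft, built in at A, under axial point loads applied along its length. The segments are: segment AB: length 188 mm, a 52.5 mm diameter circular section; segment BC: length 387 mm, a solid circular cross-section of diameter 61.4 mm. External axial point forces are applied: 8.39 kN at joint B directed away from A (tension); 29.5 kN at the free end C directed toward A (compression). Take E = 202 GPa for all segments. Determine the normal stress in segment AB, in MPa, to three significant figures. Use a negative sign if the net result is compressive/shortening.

Internal axial forces (sectioning from the free end, tension +): N_BC = -29.5 kN, N_AB = -21.11 kN.
A_AB = 2165 mm².
σ_AB = N_AB/A_AB = -21110/2165 = -9.752 MPa.

-9.75 MPa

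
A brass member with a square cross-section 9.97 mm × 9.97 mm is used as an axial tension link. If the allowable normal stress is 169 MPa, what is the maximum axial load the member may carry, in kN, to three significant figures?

A = 99.4 mm².
P_max = σ_allow · A = 169 · 99.4 = 16800 N = 16.8 kN.

16.8 kN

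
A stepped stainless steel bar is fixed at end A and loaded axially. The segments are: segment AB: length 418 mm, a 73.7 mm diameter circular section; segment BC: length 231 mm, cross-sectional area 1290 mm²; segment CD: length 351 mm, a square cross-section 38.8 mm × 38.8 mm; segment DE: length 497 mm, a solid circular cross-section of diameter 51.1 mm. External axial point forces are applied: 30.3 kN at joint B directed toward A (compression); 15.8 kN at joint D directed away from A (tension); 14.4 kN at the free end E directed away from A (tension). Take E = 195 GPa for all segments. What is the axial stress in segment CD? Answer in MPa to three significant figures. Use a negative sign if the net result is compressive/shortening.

20.1 MPa

Internal axial forces (sectioning from the free end, tension +): N_DE = 14.4 kN, N_CD = 30.2 kN, N_BC = 30.2 kN, N_AB = -0.1 kN.
A_CD = 1505 mm².
σ_CD = N_CD/A_CD = 30200/1505 = 20.06 MPa.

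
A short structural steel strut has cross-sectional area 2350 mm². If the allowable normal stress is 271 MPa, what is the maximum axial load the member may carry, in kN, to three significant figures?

P_max = σ_allow · A = 271 · 2350 = 636800 N = 636.9 kN.

637 kN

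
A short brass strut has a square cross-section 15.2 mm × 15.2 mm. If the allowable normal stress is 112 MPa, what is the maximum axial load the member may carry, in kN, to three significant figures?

25.9 kN

A = 231 mm².
P_max = σ_allow · A = 112 · 231 = 25880 N = 25.88 kN.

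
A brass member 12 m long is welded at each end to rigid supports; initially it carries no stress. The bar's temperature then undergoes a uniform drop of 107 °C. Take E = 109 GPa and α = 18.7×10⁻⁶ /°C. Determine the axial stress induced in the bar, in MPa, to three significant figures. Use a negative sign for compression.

218 MPa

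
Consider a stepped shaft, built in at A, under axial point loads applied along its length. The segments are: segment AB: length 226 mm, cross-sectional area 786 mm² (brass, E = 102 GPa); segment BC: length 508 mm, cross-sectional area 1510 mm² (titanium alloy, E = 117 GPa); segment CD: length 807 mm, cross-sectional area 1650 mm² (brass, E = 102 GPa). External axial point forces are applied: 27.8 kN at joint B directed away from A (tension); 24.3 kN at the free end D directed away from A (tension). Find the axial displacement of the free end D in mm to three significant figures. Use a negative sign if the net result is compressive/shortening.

Internal axial forces (sectioning from the free end, tension +): N_CD = 24.3 kN, N_BC = 24.3 kN, N_AB = 52.1 kN.
δ_AB = 52100·226/(786·102000) = 0.1469 mm
δ_BC = 24300·508/(1510·117000) = 0.06987 mm
δ_CD = 24300·807/(1650·102000) = 0.1165 mm
δ = Σδ_i = 0.3333 mm.

0.333 mm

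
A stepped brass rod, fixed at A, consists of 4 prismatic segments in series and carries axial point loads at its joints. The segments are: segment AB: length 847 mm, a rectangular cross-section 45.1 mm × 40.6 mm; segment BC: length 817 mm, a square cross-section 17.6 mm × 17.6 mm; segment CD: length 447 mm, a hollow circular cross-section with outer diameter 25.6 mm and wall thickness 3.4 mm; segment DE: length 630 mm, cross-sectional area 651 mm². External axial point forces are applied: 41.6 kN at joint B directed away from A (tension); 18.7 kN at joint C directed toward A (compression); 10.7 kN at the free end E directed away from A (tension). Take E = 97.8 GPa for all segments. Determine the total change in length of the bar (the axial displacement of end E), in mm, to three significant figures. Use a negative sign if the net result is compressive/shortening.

0.255 mm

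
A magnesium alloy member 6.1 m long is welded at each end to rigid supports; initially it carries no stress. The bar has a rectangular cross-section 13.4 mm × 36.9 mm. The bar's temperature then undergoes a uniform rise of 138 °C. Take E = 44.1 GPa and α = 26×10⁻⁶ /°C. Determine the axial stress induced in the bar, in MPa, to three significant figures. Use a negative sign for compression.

Free thermal expansion αLΔT = 26e-6 · 6100 · 138 = 21.89 mm.
The walls impose strain ε = −(21.89)/6100 = -3.5880e-03; σ = Eε = 44100 · -3.5880e-03 = -158.2 MPa.

-158 MPa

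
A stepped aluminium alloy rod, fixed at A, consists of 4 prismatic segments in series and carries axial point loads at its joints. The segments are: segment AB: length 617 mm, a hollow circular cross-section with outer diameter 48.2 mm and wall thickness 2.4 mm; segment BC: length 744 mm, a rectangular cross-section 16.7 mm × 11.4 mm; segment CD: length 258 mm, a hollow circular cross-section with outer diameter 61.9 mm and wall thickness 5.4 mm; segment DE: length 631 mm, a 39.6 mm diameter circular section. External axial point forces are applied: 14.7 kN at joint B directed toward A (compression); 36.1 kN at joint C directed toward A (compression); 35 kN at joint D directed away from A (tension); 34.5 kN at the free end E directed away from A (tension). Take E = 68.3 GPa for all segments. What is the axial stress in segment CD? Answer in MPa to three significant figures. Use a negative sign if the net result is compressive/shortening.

Internal axial forces (sectioning from the free end, tension +): N_DE = 34.5 kN, N_CD = 69.5 kN, N_BC = 33.4 kN, N_AB = 18.7 kN.
A_CD = 958.5 mm².
σ_CD = N_CD/A_CD = 69500/958.5 = 72.51 MPa.

72.5 MPa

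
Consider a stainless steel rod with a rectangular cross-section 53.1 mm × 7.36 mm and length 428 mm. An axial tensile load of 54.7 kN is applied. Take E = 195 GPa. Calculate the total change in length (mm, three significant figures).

A = 390.8 mm².
δ_mech = NL/(AE) = 54700·428/(390.8·195000) = 0.3072 mm.

0.307 mm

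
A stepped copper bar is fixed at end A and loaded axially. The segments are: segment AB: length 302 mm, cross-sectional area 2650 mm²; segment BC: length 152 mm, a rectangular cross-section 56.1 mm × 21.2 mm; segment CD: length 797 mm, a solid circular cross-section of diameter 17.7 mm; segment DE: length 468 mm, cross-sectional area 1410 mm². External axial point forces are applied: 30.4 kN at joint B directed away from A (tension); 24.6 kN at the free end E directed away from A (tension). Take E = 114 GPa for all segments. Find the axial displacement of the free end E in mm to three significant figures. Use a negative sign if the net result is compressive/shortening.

0.853 mm

Internal axial forces (sectioning from the free end, tension +): N_DE = 24.6 kN, N_CD = 24.6 kN, N_BC = 24.6 kN, N_AB = 55 kN.
A_BC = 1189 mm².
A_CD = 246.1 mm².
δ_AB = 55000·302/(2650·114000) = 0.05498 mm
δ_BC = 24600·152/(1189·114000) = 0.02758 mm
δ_CD = 24600·797/(246.1·114000) = 0.699 mm
δ_DE = 24600·468/(1410·114000) = 0.07162 mm
δ = Σδ_i = 0.8531 mm.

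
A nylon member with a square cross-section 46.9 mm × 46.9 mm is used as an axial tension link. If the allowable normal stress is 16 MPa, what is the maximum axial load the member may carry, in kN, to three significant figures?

A = 2200 mm².
P_max = σ_allow · A = 16 · 2200 = 35190 N = 35.19 kN.

35.2 kN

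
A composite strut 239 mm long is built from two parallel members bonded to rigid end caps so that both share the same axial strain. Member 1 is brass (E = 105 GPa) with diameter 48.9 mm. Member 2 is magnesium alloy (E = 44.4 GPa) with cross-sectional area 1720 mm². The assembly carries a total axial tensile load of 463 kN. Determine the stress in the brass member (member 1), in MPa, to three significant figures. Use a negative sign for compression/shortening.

178 MPa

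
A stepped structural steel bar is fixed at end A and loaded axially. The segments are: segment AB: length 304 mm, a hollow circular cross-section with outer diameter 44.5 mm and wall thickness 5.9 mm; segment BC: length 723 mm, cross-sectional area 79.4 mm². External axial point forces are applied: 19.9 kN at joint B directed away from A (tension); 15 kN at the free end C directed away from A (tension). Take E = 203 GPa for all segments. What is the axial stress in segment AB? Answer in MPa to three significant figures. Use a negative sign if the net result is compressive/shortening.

48.8 MPa

Internal axial forces (sectioning from the free end, tension +): N_BC = 15 kN, N_AB = 34.9 kN.
A_AB = 715.5 mm².
σ_AB = N_AB/A_AB = 34900/715.5 = 48.78 MPa.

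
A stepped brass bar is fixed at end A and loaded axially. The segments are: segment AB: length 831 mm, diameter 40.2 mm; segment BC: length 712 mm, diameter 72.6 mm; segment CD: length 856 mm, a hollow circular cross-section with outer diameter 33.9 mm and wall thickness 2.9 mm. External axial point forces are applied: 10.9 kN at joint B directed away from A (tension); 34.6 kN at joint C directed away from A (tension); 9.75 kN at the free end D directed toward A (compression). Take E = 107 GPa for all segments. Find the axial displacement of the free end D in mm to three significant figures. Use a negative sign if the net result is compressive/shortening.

-0.0175 mm

Internal axial forces (sectioning from the free end, tension +): N_CD = -9.75 kN, N_BC = 24.85 kN, N_AB = 35.75 kN.
A_AB = 1269 mm².
A_BC = 4140 mm².
A_CD = 282.4 mm².
δ_AB = 35750·831/(1269·107000) = 0.2188 mm
δ_BC = 24850·712/(4140·107000) = 0.03994 mm
δ_CD = -9750·856/(282.4·107000) = -0.2762 mm
δ = Σδ_i = -0.01748 mm.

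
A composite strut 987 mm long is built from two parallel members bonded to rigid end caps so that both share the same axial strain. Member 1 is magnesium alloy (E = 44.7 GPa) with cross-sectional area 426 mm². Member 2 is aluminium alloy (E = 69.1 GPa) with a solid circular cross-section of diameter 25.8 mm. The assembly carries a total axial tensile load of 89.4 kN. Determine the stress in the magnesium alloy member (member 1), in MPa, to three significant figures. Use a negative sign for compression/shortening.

72.4 MPa

A_2 = 522.8 mm².
Equal strain + equilibrium ⇒ each member carries load in proportion to AE: A₁E₁ = 19040000 N, A₂E₂ = 36120000 N, ΣAE = 55170000 N.
σ₁ = P·E₁/ΣAE = 89400·44700/55170000 = 72.44 MPa.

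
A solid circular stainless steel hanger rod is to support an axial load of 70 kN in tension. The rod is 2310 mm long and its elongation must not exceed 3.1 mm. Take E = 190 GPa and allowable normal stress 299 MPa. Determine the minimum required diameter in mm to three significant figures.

18.7 mm

Required area A ≥ P/σ_allow = 70000/299 = 234.1 mm².
For a solid circular section, d ≥ √(4A/π) = 17.27 mm.
Elongation limit: A ≥ PL/(Eδ_allow) = 70000·2310/(190000·3.1) = 274.5 mm² ⇒ d ≥ 18.7 mm.
The elongation limit governs.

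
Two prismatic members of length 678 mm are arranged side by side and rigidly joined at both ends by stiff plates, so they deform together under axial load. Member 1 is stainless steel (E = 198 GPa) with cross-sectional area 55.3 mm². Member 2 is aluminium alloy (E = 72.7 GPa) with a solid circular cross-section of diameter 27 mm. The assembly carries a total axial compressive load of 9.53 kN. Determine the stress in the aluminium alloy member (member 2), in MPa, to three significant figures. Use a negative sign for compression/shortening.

A_2 = 572.6 mm².
Equal strain + equilibrium ⇒ each member carries load in proportion to AE: A₁E₁ = 10950000 N, A₂E₂ = 41620000 N, ΣAE = 52570000 N.
σ₂ = P·E₂/ΣAE = -9530·72700/52570000 = -13.18 MPa.

-13.2 MPa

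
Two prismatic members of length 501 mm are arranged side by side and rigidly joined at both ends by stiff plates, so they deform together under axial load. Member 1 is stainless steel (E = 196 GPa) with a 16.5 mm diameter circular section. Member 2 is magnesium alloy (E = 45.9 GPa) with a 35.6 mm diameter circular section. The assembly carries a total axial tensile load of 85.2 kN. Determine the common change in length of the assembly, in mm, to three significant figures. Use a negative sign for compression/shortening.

A_1 = 213.8 mm².
A_2 = 995.4 mm².
Equal strain + equilibrium ⇒ each member carries load in proportion to AE: A₁E₁ = 41910000 N, A₂E₂ = 45690000 N, ΣAE = 87600000 N.
δ = PL/ΣAE = 85200·501/87600000 = 0.4873 mm.

0.487 mm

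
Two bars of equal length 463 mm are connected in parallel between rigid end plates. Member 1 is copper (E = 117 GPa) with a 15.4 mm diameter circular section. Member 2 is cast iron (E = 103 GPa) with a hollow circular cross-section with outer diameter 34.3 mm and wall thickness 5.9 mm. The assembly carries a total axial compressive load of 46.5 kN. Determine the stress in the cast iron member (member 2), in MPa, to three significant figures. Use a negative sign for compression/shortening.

A_1 = 186.3 mm².
A_2 = 526.4 mm².
Equal strain + equilibrium ⇒ each member carries load in proportion to AE: A₁E₁ = 21790000 N, A₂E₂ = 54220000 N, ΣAE = 76010000 N.
σ₂ = P·E₂/ΣAE = -46500·103000/76010000 = -63.01 MPa.

-63.0 MPa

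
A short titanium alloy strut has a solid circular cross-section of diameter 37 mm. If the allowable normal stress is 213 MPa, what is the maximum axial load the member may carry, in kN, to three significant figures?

229 kN

A = 1075 mm².
P_max = σ_allow · A = 213 · 1075 = 229000 N = 229 kN.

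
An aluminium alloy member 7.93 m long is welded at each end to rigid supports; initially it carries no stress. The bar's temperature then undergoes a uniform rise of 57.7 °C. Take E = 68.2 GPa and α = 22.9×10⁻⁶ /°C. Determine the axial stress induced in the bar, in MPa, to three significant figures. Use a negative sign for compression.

-90.1 MPa

Free thermal expansion αLΔT = 22.9e-6 · 7930 · 57.7 = 10.48 mm.
The walls impose strain ε = −(10.48)/7930 = -1.3213e-03; σ = Eε = 68200 · -1.3213e-03 = -90.11 MPa.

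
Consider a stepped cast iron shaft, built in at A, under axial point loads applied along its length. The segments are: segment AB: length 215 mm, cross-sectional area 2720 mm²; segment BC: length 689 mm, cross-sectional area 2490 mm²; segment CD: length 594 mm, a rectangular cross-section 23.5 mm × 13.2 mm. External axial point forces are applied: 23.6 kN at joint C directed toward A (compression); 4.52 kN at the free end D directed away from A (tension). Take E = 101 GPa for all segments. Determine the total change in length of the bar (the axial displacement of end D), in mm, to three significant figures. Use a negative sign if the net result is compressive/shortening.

0.0185 mm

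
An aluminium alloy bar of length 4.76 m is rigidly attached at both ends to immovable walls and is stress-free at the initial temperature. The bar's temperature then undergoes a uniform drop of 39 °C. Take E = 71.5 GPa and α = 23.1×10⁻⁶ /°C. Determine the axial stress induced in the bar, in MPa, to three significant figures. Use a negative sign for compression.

Free thermal expansion αLΔT = 23.1e-6 · 4760 · -39 = -4.288 mm.
The walls impose strain ε = −(-4.288)/4760 = 9.0090e-04; σ = Eε = 71500 · 9.0090e-04 = 64.41 MPa.

64.4 MPa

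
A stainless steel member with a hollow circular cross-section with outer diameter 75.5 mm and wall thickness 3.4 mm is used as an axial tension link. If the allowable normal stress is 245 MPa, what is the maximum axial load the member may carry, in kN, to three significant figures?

189 kN

A = 770.1 mm².
P_max = σ_allow · A = 245 · 770.1 = 188700 N = 188.7 kN.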